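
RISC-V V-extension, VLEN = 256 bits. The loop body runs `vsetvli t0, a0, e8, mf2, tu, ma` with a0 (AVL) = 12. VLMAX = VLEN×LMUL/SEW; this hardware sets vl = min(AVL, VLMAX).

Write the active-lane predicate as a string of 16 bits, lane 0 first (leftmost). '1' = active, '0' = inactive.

VLMAX = (256 × 1/2) / 8 = 16 lanes
vl = min(AVL, VLMAX) = min(12, 16) = 12
bits (lane 0 leftmost): 1111111111110000

predicate = 1111111111110000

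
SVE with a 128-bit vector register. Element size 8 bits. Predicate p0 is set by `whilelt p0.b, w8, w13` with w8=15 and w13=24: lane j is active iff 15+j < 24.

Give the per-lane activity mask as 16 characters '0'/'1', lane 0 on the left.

predicate = 1111111110000000

lane count: 128 div 8 = 16
p0[j] = (15+j < 24); true for j=0..8 → 9 lanes set
bits (lane 0 leftmost): 1111111110000000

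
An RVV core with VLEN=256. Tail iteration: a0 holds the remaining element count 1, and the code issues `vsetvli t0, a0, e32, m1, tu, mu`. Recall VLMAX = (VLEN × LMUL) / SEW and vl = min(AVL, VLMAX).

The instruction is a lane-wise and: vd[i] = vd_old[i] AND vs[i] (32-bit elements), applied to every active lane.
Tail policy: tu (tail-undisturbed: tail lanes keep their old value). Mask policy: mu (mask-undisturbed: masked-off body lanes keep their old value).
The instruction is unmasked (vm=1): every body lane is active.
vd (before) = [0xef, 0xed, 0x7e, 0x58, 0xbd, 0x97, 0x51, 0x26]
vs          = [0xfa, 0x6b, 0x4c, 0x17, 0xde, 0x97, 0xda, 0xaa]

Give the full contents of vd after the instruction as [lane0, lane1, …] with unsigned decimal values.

vd = [234, 237, 126, 88, 189, 151, 81, 38]

VLMAX = (256 × 1) / 32 = 8 lanes
vl = min(AVL, VLMAX) = min(1, 8) = 1
lane  0: and(0xef,0xfa) ⇒ 0xea
lane  1: tail/keep ⇒ 0xed
lane  2: tail/keep ⇒ 0x7e
lane  3: tail/keep ⇒ 0x58
lane  4: tail/keep ⇒ 0xbd
lane  5: tail/keep ⇒ 0x97
lane  6: tail/keep ⇒ 0x51
lane  7: tail/keep ⇒ 0x26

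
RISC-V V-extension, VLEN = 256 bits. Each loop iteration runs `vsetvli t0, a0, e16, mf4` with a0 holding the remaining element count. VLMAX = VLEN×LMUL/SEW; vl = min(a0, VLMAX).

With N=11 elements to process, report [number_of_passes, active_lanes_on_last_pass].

VLMAX = (256 × 1/4) / 16 = 4 lanes
N=11: ⌈11/4⌉ = 3 iters; last vl = 11 − 2×4 = 3

[iterations, last_vl] = [3, 3]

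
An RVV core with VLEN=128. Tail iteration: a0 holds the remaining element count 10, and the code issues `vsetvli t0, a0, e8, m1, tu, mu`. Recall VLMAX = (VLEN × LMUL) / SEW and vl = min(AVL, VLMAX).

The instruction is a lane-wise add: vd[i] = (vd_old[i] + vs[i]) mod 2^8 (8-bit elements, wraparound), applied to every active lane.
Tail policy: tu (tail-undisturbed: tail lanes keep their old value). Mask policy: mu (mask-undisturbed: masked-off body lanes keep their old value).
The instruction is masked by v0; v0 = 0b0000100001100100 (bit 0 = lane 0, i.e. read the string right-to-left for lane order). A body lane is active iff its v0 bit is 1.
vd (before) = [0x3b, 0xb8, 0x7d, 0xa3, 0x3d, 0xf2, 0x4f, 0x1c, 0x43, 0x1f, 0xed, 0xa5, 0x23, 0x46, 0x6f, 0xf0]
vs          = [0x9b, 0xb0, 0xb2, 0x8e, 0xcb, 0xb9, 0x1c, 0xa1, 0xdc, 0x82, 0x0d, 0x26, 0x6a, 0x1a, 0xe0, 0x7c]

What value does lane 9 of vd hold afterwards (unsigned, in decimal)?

VLMAX = (128 × 1) / 8 = 16 lanes
AVL=10 ≤ VLMAX=16, so vl = 10
  i=0: mask-off/keep → 59
  i=1: mask-off/keep → 184
  i=2: add(0x7d,0xb2) → 47
  i=3: mask-off/keep → 163
  i=4: mask-off/keep → 61
  i=5: add(0xf2,0xb9) → 171
  i=6: add(0x4f,0x1c) → 107
  i=7: mask-off/keep → 28
  i=8: mask-off/keep → 67
  i=9: mask-off/keep → 31
  i=10: tail/keep → 237
  i=11: tail/keep → 165
  i=12: tail/keep → 35
  i=13: tail/keep → 70
  i=14: tail/keep → 111
  i=15: tail/keep → 240

vd[9] = 31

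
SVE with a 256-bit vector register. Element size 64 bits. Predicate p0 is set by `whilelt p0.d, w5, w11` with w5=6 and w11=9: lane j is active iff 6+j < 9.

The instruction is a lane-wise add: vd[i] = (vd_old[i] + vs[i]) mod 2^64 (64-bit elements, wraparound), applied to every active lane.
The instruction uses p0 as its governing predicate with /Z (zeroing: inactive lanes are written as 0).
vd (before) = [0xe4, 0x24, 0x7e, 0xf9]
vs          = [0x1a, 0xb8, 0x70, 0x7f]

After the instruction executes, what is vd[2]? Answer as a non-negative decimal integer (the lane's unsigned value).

256-bit reg / 64-bit elem → 4 lanes
active while 6+j < 9, i.e. j ∈ [0,3) capped at 4 ⇒ 3
  i=0: add(0xe4,0x1a) → 254
  i=1: add(0x24,0xb8) → 220
  i=2: add(0x7e,0x70) → 238
  i=3: tail/zero → 0

vd[2] = 238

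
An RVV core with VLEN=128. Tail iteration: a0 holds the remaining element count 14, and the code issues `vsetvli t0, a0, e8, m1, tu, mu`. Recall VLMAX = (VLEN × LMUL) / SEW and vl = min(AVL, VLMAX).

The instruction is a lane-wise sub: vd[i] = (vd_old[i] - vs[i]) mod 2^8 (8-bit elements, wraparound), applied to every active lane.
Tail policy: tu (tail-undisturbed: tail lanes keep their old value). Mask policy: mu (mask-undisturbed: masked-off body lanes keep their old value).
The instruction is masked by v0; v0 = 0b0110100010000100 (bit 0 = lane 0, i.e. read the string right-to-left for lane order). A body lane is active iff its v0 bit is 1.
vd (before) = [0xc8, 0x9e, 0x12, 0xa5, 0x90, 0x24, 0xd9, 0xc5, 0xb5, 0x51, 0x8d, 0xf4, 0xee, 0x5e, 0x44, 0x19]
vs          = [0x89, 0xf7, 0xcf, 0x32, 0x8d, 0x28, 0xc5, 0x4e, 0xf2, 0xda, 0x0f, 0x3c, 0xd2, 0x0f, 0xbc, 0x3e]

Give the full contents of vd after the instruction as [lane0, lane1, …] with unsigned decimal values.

vd = [200, 158, 67, 165, 144, 36, 217, 119, 181, 81, 141, 184, 238, 79, 68, 25]

VLMAX = (128 × 1) / 8 = 16 lanes
vl = min(AVL, VLMAX) = min(14, 16) = 14
  i=0: mask-off/keep → 200
  i=1: mask-off/keep → 158
  i=2: sub(0x12,0xcf) → 67
  i=3: mask-off/keep → 165
  i=4: mask-off/keep → 144
  i=5: mask-off/keep → 36
  i=6: mask-off/keep → 217
  i=7: sub(0xc5,0x4e) → 119
  i=8: mask-off/keep → 181
  i=9: mask-off/keep → 81
  i=10: mask-off/keep → 141
  i=11: sub(0xf4,0x3c) → 184
  i=12: mask-off/keep → 238
  i=13: sub(0x5e,0x0f) → 79
  i=14: tail/keep → 68
  i=15: tail/keep → 25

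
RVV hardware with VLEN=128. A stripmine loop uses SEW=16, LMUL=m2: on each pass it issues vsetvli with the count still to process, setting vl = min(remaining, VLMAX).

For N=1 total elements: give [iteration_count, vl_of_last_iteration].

VLMAX = VLEN×LMUL/SEW = 128×2/16 = 16
N=1: ⌈1/16⌉ = 1 iters; last vl = 1 − 0×16 = 1

[iterations, last_vl] = [1, 1]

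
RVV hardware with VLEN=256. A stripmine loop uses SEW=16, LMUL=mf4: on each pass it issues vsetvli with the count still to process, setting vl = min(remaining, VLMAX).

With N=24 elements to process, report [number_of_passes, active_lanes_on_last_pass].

VLMAX = VLEN×LMUL/SEW = 256×1/4/16 = 4
N=24: ⌈24/4⌉ = 6 iters; last vl = 24 − 5×4 = 4

[iterations, last_vl] = [6, 4]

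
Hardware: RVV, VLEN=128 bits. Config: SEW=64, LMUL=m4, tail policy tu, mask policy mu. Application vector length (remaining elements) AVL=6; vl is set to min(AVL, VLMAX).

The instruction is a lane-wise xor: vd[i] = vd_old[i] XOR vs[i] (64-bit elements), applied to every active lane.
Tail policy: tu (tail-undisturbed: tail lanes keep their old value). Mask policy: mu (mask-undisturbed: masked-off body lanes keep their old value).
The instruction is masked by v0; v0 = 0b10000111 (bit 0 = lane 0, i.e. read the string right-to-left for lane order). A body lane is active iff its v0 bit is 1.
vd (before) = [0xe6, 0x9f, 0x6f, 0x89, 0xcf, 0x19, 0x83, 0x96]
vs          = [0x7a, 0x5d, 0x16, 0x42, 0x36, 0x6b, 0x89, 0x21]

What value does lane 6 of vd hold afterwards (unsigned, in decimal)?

vd[6] = 131

VLMAX = (128 × 4) / 64 = 8 lanes
AVL=6 ≤ VLMAX=8, so vl = 6
vd[0] xor(0xe6,0x7a) -> 0x9c
vd[1] xor(0x9f,0x5d) -> 0xc2
vd[2] xor(0x6f,0x16) -> 0x79
vd[3] mask-off/keep -> 0x89
vd[4] mask-off/keep -> 0xcf
vd[5] mask-off/keep -> 0x19
vd[6] tail/keep -> 0x83
vd[7] tail/keep -> 0x96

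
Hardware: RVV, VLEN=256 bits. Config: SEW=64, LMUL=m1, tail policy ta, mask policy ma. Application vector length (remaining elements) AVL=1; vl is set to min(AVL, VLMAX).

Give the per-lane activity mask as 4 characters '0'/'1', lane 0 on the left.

predicate = 1000

VLMAX = (256 × 1) / 64 = 4 lanes
AVL=1 ≤ VLMAX=4, so vl = 1
bits (lane 0 leftmost): 1000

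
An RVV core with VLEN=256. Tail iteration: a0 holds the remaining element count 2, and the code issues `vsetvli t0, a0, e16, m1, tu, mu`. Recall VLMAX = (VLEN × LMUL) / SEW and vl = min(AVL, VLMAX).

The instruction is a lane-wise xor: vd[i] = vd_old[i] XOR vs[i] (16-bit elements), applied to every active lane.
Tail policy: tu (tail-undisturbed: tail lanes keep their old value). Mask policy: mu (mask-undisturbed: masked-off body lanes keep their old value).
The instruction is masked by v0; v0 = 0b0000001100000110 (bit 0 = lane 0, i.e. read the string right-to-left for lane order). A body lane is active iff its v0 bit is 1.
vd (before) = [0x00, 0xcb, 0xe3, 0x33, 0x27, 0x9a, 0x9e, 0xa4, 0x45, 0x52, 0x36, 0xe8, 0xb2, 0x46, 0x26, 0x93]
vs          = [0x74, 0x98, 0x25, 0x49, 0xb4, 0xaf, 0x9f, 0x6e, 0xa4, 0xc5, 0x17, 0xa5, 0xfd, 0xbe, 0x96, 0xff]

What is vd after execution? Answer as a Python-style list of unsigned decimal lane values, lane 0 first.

lanes per group: 256·1/16 = 16
AVL=2 ≤ VLMAX=16, so vl = 2
[0] mask-off/keep = 0x00
[1] xor(0xcb,0x98) = 0x53
[2] tail/keep = 0xe3
[3] tail/keep = 0x33
[4] tail/keep = 0x27
[5] tail/keep = 0x9a
[6] tail/keep = 0x9e
[7] tail/keep = 0xa4
[8] tail/keep = 0x45
[9] tail/keep = 0x52
[10] tail/keep = 0x36
[11] tail/keep = 0xe8
[12] tail/keep = 0xb2
[13] tail/keep = 0x46
[14] tail/keep = 0x26
[15] tail/keep = 0x93

vd = [0, 83, 227, 51, 39, 154, 158, 164, 69, 82, 54, 232, 178, 70, 38, 147]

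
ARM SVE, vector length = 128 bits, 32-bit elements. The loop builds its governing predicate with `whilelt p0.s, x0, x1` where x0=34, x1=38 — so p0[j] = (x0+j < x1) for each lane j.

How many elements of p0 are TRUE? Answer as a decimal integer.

vl = 4

register lanes = 128/32 = 4
active while 34+j < 38, i.e. j ∈ [0,4) capped at 4 ⇒ 4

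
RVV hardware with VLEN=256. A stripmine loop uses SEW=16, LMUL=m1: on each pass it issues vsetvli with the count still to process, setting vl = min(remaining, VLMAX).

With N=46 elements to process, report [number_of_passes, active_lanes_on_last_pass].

VLMAX = (256 × 1) / 16 = 16 lanes
46 elements at 16/iter → 3 passes, remainder 14 on the last

[iterations, last_vl] = [3, 14]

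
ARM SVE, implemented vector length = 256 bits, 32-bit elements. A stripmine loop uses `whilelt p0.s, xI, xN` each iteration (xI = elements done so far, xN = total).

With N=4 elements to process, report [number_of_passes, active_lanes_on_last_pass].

register lanes = 256/32 = 8
iterations = ceil(4/8) = 1; final-pass vl = 4

[iterations, last_vl] = [1, 4]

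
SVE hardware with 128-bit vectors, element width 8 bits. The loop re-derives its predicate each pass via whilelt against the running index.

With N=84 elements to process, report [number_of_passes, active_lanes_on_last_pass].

lane count: 128 div 8 = 16
iterations = ceil(84/16) = 6; final-pass vl = 4

[iterations, last_vl] = [6, 4]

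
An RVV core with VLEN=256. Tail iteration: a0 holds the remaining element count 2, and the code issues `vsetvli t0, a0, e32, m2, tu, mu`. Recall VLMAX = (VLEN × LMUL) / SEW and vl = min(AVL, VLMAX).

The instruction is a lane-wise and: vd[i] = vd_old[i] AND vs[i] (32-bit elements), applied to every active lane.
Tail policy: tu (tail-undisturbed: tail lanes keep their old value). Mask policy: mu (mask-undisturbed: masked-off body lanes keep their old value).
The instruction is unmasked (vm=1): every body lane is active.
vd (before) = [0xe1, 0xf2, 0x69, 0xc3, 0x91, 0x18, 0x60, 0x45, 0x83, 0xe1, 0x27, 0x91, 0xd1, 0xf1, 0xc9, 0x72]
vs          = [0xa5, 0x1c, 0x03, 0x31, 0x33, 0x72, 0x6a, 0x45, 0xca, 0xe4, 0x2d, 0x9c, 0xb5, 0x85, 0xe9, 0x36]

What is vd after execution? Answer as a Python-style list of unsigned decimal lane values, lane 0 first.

vd = [161, 16, 105, 195, 145, 24, 96, 69, 131, 225, 39, 145, 209, 241, 201, 114]

VLMAX = VLEN×LMUL/SEW = 256×2/32 = 16
AVL=2 ≤ VLMAX=16, so vl = 2
  i=0: and(0xe1,0xa5) → 161
  i=1: and(0xf2,0x1c) → 16
  i=2: tail/keep → 105
  i=3: tail/keep → 195
  i=4: tail/keep → 145
  i=5: tail/keep → 24
  i=6: tail/keep → 96
  i=7: tail/keep → 69
  i=8: tail/keep → 131
  i=9: tail/keep → 225
  i=10: tail/keep → 39
  i=11: tail/keep → 145
  i=12: tail/keep → 209
  i=13: tail/keep → 241
  i=14: tail/keep → 201
  i=15: tail/keep → 114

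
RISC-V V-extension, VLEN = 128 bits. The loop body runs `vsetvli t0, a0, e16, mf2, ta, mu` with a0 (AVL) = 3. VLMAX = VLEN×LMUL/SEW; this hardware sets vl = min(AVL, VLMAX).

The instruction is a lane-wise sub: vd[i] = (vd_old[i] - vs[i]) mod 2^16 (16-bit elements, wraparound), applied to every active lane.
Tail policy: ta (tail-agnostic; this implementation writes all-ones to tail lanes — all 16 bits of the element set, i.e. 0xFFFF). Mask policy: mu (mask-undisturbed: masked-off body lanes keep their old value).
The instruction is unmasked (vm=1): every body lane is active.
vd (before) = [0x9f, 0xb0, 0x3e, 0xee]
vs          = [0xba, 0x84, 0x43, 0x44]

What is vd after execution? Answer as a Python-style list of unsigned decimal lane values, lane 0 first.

lanes per group: 128·1/2/16 = 4
AVL=3 ≤ VLMAX=4, so vl = 3
  i=0: sub(0x9f,0xba) → 65509
  i=1: sub(0xb0,0x84) → 44
  i=2: sub(0x3e,0x43) → 65531
  i=3: tail/ones → 65535

vd = [65509, 44, 65531, 65535]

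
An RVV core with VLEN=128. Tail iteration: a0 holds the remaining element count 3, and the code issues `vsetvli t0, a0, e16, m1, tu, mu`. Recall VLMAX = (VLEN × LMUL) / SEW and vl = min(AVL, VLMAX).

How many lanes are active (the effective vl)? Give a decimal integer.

vl = 3

VLMAX = VLEN×LMUL/SEW = 128×1/16 = 8
vl = min(AVL, VLMAX) = min(3, 8) = 3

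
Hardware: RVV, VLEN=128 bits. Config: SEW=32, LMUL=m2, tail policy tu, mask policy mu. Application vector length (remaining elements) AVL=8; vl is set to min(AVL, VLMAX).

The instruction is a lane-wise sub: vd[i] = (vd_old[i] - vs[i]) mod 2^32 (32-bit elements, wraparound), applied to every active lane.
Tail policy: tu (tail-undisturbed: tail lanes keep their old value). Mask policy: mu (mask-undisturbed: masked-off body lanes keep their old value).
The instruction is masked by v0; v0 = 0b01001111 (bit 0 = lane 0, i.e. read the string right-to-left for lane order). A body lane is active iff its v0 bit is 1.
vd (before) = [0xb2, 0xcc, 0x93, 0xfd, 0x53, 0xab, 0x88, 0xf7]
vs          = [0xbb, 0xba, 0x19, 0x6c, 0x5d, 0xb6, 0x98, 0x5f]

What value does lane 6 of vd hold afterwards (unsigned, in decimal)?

VLMAX = VLEN×LMUL/SEW = 128×2/32 = 8
AVL=8 ≤ VLMAX=8, so vl = 8
vd[0] sub(0xb2,0xbb) -> 0xfffffff7
vd[1] sub(0xcc,0xba) -> 0x12
vd[2] sub(0x93,0x19) -> 0x7a
vd[3] sub(0xfd,0x6c) -> 0x91
vd[4] mask-off/keep -> 0x53
vd[5] mask-off/keep -> 0xab
vd[6] sub(0x88,0x98) -> 0xfffffff0
vd[7] mask-off/keep -> 0xf7

vd[6] = 4294967280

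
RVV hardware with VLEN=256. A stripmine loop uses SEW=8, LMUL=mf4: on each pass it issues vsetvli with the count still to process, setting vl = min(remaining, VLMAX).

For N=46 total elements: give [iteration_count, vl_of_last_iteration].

[iterations, last_vl] = [6, 6]

lanes per group: 256·1/4/8 = 8
iterations = ceil(46/8) = 6; final-pass vl = 6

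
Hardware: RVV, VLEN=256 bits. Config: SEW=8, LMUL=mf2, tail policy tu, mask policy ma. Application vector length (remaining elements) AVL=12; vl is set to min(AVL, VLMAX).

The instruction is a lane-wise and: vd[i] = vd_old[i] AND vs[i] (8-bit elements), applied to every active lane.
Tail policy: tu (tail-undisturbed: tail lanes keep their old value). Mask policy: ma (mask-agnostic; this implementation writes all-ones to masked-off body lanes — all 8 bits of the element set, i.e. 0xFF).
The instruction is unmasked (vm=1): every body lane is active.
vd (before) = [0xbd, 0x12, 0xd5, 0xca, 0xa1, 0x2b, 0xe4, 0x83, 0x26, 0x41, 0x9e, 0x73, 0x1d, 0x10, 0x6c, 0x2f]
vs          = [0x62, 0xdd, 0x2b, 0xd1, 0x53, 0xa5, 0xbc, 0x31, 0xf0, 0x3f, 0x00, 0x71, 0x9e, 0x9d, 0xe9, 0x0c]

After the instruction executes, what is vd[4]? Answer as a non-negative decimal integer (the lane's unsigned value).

VLMAX = VLEN×LMUL/SEW = 256×1/2/8 = 16
AVL=12 ≤ VLMAX=16, so vl = 12
  i=0: and(0xbd,0x62) → 32
  i=1: and(0x12,0xdd) → 16
  i=2: and(0xd5,0x2b) → 1
  i=3: and(0xca,0xd1) → 192
  i=4: and(0xa1,0x53) → 1
  i=5: and(0x2b,0xa5) → 33
  i=6: and(0xe4,0xbc) → 164
  i=7: and(0x83,0x31) → 1
  i=8: and(0x26,0xf0) → 32
  i=9: and(0x41,0x3f) → 1
  i=10: and(0x9e,0x00) → 0
  i=11: and(0x73,0x71) → 113
  i=12: tail/keep → 29
  i=13: tail/keep → 16
  i=14: tail/keep → 108
  i=15: tail/keep → 47

vd[4] = 1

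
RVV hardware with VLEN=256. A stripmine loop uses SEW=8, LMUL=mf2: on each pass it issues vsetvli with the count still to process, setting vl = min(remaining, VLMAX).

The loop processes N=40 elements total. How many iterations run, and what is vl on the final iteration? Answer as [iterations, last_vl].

[iterations, last_vl] = [3, 8]

VLMAX = VLEN×LMUL/SEW = 256×1/2/8 = 16
N=40: ⌈40/16⌉ = 3 iters; last vl = 40 − 2×16 = 8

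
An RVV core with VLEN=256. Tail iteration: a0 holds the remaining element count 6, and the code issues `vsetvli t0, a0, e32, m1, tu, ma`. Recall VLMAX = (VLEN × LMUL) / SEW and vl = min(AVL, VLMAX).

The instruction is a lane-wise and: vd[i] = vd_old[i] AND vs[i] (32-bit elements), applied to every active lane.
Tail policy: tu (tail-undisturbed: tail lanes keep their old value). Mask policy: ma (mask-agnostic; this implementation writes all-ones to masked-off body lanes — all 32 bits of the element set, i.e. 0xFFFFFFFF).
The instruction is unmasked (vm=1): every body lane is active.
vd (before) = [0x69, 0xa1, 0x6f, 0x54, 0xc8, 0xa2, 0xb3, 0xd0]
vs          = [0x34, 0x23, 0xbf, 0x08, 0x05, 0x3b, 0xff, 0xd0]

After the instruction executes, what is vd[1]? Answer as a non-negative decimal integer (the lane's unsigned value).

VLMAX = VLEN×LMUL/SEW = 256×1/32 = 8
AVL=6 ≤ VLMAX=8, so vl = 6
lane  0: and(0x69,0x34) ⇒ 0x20
lane  1: and(0xa1,0x23) ⇒ 0x21
lane  2: and(0x6f,0xbf) ⇒ 0x2f
lane  3: and(0x54,0x08) ⇒ 0x00
lane  4: and(0xc8,0x05) ⇒ 0x00
lane  5: and(0xa2,0x3b) ⇒ 0x22
lane  6: tail/keep ⇒ 0xb3
lane  7: tail/keep ⇒ 0xd0

vd[1] = 33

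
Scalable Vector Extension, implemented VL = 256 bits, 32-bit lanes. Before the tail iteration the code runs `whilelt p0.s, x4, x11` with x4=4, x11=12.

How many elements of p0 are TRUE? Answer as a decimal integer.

vl = 8

register lanes = 256/32 = 8
whilelt: lane j active iff 4+j < 12 → j < 8 → 8 active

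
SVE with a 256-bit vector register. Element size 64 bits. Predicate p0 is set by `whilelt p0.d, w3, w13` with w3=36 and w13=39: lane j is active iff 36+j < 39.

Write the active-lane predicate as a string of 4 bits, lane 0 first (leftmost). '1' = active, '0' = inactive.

256-bit reg / 64-bit elem → 4 lanes
whilelt: lane j active iff 36+j < 39 → j < 3 → 3 active
bits (lane 0 leftmost): 1110

predicate = 1110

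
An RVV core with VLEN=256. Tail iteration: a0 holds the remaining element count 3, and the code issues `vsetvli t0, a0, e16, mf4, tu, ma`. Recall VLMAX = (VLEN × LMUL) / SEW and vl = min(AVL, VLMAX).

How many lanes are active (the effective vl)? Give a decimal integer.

VLMAX = (256 × 1/4) / 16 = 4 lanes
AVL=3 ≤ VLMAX=4, so vl = 3

vl = 3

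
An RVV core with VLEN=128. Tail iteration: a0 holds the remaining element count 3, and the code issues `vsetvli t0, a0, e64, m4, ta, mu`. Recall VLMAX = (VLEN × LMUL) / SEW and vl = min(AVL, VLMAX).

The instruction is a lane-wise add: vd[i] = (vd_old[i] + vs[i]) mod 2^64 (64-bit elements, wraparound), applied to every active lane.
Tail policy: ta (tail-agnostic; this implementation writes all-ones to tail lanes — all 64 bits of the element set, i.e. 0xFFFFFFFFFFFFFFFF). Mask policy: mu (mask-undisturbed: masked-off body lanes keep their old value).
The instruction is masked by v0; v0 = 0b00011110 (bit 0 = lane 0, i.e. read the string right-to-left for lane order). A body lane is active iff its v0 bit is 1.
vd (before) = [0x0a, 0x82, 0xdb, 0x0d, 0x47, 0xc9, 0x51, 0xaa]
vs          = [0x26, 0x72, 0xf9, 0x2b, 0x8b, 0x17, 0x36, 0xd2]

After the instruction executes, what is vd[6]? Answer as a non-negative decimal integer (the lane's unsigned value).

VLMAX = VLEN×LMUL/SEW = 128×4/64 = 8
AVL=3 ≤ VLMAX=8, so vl = 3
[0] mask-off/keep = 0x0a
[1] add(0x82,0x72) = 0xf4
[2] add(0xdb,0xf9) = 0x1d4
[3] tail/ones = 0xffffffffffffffff
[4] tail/ones = 0xffffffffffffffff
[5] tail/ones = 0xffffffffffffffff
[6] tail/ones = 0xffffffffffffffff
[7] tail/ones = 0xffffffffffffffff

vd[6] = 18446744073709551615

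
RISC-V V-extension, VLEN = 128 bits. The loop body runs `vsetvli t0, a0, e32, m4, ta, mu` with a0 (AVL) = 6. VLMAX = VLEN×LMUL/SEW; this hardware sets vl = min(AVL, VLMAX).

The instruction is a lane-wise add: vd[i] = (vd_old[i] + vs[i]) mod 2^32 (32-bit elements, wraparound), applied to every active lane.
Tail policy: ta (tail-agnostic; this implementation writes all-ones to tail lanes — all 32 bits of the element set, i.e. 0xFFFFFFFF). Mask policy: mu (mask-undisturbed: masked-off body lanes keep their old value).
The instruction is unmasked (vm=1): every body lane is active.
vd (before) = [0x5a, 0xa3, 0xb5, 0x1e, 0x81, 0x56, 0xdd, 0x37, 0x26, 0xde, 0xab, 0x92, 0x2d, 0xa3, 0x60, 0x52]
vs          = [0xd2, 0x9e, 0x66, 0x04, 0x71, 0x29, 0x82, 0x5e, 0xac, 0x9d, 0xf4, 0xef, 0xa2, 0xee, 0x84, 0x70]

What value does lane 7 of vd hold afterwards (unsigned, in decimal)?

vd[7] = 4294967295

VLMAX = VLEN×LMUL/SEW = 128×4/32 = 16
vl ← min(6, 16) = 6
[0] add(0x5a,0xd2) = 0x12c
[1] add(0xa3,0x9e) = 0x141
[2] add(0xb5,0x66) = 0x11b
[3] add(0x1e,0x04) = 0x22
[4] add(0x81,0x71) = 0xf2
[5] add(0x56,0x29) = 0x7f
[6] tail/ones = 0xffffffff
[7] tail/ones = 0xffffffff
[8] tail/ones = 0xffffffff
[9] tail/ones = 0xffffffff
[10] tail/ones = 0xffffffff
[11] tail/ones = 0xffffffff
[12] tail/ones = 0xffffffff
[13] tail/ones = 0xffffffff
[14] tail/ones = 0xffffffff
[15] tail/ones = 0xffffffff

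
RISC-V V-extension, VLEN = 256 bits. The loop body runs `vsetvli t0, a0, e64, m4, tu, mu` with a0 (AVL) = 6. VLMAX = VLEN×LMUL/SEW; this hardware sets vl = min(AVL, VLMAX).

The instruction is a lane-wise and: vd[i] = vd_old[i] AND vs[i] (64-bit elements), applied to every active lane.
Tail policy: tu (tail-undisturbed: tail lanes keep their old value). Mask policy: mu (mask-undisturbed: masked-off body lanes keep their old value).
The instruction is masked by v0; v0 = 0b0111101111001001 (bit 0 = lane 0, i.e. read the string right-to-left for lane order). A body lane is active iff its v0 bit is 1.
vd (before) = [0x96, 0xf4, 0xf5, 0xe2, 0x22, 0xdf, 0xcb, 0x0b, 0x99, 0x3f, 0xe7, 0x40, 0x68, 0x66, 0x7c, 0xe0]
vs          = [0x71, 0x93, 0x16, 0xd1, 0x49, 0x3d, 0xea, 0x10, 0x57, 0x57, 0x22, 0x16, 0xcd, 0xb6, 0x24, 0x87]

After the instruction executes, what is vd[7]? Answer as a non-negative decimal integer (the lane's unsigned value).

vd[7] = 11

lanes per group: 256·4/64 = 16
vl = min(AVL, VLMAX) = min(6, 16) = 6
  i=0: and(0x96,0x71) → 16
  i=1: mask-off/keep → 244
  i=2: mask-off/keep → 245
  i=3: and(0xe2,0xd1) → 192
  i=4: mask-off/keep → 34
  i=5: mask-off/keep → 223
  i=6: tail/keep → 203
  i=7: tail/keep → 11
  i=8: tail/keep → 153
  i=9: tail/keep → 63
  i=10: tail/keep → 231
  i=11: tail/keep → 64
  i=12: tail/keep → 104
  i=13: tail/keep → 102
  i=14: tail/keep → 124
  i=15: tail/keep → 224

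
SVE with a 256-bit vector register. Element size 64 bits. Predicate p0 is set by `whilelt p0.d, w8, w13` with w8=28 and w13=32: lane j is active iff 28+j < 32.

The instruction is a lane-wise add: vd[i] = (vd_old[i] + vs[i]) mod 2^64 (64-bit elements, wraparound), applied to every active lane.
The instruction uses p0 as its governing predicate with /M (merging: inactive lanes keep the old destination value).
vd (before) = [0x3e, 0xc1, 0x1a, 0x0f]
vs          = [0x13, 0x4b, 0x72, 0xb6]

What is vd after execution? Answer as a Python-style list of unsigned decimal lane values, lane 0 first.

vd = [81, 268, 140, 197]

lane count: 256 div 64 = 4
active while 28+j < 32, i.e. j ∈ [0,4) capped at 4 ⇒ 4
lane  0: add(0x3e,0x13) ⇒ 0x51
lane  1: add(0xc1,0x4b) ⇒ 0x10c
lane  2: add(0x1a,0x72) ⇒ 0x8c
lane  3: add(0x0f,0xb6) ⇒ 0xc5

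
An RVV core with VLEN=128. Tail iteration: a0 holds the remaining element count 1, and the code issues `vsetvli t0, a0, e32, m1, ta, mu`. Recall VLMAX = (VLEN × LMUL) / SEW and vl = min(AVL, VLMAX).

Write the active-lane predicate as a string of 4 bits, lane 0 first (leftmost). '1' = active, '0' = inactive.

predicate = 1000

VLMAX = VLEN×LMUL/SEW = 128×1/32 = 4
vl = min(AVL, VLMAX) = min(1, 4) = 1
bits (lane 0 leftmost): 1000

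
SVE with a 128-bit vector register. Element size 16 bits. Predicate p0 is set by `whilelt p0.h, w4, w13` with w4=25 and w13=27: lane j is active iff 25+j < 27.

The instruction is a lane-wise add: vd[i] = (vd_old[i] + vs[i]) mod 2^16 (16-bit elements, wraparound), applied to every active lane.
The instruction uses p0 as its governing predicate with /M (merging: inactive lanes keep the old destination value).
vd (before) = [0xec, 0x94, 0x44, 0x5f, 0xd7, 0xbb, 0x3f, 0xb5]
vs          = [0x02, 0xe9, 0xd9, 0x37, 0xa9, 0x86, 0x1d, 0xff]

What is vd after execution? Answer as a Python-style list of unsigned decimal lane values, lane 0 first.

128-bit reg / 16-bit elem → 8 lanes
active while 25+j < 27, i.e. j ∈ [0,2) capped at 8 ⇒ 2
lane  0: add(0xec,0x02) ⇒ 0xee
lane  1: add(0x94,0xe9) ⇒ 0x17d
lane  2: tail/keep ⇒ 0x44
lane  3: tail/keep ⇒ 0x5f
lane  4: tail/keep ⇒ 0xd7
lane  5: tail/keep ⇒ 0xbb
lane  6: tail/keep ⇒ 0x3f
lane  7: tail/keep ⇒ 0xb5

vd = [238, 381, 68, 95, 215, 187, 63, 181]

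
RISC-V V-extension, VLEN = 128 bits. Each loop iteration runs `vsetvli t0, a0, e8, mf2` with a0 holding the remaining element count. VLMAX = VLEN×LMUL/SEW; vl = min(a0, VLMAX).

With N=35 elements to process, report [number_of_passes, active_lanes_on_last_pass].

VLMAX = VLEN×LMUL/SEW = 128×1/2/8 = 8
35 elements at 8/iter → 5 passes, remainder 3 on the last

[iterations, last_vl] = [5, 3]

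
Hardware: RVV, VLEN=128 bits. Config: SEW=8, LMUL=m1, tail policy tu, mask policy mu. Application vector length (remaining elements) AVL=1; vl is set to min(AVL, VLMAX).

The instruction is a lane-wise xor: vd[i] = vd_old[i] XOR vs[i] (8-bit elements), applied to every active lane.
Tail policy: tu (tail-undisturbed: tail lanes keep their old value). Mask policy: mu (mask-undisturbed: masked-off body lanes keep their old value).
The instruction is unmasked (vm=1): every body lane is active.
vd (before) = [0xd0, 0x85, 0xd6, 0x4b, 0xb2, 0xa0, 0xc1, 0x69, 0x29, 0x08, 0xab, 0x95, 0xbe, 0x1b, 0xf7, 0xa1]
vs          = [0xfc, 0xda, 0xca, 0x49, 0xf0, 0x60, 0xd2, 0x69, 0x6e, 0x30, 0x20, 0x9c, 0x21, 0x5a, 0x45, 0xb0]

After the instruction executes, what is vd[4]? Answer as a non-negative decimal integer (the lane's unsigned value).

lanes per group: 128·1/8 = 16
AVL=1 ≤ VLMAX=16, so vl = 1
lane  0: xor(0xd0,0xfc) ⇒ 0x2c
lane  1: tail/keep ⇒ 0x85
lane  2: tail/keep ⇒ 0xd6
lane  3: tail/keep ⇒ 0x4b
lane  4: tail/keep ⇒ 0xb2
lane  5: tail/keep ⇒ 0xa0
lane  6: tail/keep ⇒ 0xc1
lane  7: tail/keep ⇒ 0x69
lane  8: tail/keep ⇒ 0x29
lane  9: tail/keep ⇒ 0x08
lane 10: tail/keep ⇒ 0xab
lane 11: tail/keep ⇒ 0x95
lane 12: tail/keep ⇒ 0xbe
lane 13: tail/keep ⇒ 0x1b
lane 14: tail/keep ⇒ 0xf7
lane 15: tail/keep ⇒ 0xa1

vd[4] = 178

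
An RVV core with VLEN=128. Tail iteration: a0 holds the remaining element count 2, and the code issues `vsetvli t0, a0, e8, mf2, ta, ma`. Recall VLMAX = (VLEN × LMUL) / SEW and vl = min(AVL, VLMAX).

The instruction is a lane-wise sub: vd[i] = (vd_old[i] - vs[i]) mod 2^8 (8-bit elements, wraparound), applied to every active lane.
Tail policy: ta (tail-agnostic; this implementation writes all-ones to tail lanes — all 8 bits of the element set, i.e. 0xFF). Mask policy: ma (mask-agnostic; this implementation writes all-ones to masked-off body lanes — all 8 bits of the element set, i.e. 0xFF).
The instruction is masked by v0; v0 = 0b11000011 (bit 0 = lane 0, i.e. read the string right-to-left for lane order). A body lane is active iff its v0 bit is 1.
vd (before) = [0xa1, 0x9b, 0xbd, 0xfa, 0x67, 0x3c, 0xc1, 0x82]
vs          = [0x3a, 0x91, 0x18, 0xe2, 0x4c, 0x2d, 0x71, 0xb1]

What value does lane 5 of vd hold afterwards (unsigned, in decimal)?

vd[5] = 255

VLMAX = (128 × 1/2) / 8 = 8 lanes
vl ← min(2, 8) = 2
vd[0] sub(0xa1,0x3a) -> 0x67
vd[1] sub(0x9b,0x91) -> 0x0a
vd[2] tail/ones -> 0xff
vd[3] tail/ones -> 0xff
vd[4] tail/ones -> 0xff
vd[5] tail/ones -> 0xff
vd[6] tail/ones -> 0xff
vd[7] tail/ones -> 0xff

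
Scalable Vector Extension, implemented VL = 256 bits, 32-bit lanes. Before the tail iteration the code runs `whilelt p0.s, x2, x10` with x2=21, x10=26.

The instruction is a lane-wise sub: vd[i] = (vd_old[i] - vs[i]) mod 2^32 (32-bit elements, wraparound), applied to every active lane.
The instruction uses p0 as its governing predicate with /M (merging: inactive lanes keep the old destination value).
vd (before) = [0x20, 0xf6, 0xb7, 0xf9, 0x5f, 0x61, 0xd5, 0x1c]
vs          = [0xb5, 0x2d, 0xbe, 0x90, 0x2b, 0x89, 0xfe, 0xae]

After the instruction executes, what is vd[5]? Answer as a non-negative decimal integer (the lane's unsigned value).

vd[5] = 97

256-bit reg / 32-bit elem → 8 lanes
whilelt: lane j active iff 21+j < 26 → j < 5 → 5 active
  i=0: sub(0x20,0xb5) → 4294967147
  i=1: sub(0xf6,0x2d) → 201
  i=2: sub(0xb7,0xbe) → 4294967289
  i=3: sub(0xf9,0x90) → 105
  i=4: sub(0x5f,0x2b) → 52
  i=5: tail/keep → 97
  i=6: tail/keep → 213
  i=7: tail/keep → 28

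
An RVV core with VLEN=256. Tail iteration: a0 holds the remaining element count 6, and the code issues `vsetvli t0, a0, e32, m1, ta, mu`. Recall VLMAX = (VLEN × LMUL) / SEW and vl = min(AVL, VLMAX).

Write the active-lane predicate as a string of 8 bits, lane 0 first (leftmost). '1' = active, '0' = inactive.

lanes per group: 256·1/32 = 8
vl ← min(6, 8) = 6
bits (lane 0 leftmost): 11111100

predicate = 11111100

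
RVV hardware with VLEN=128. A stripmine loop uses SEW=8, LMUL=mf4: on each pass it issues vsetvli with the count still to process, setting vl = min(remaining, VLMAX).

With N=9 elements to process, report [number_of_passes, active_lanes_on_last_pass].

[iterations, last_vl] = [3, 1]

VLMAX = VLEN×LMUL/SEW = 128×1/4/8 = 4
iterations = ceil(9/4) = 3; final-pass vl = 1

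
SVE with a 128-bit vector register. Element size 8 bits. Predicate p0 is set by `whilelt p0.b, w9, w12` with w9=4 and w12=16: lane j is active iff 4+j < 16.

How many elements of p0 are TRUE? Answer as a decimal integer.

register lanes = 128/8 = 16
whilelt: lane j active iff 4+j < 16 → j < 12 → 12 active

vl = 12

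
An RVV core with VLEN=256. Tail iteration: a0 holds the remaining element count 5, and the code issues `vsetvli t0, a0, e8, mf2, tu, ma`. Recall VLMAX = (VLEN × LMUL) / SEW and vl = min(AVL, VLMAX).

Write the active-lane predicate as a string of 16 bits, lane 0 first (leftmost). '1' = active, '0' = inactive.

VLMAX = (256 × 1/2) / 8 = 16 lanes
AVL=5 ≤ VLMAX=16, so vl = 5
bits (lane 0 leftmost): 1111100000000000

predicate = 1111100000000000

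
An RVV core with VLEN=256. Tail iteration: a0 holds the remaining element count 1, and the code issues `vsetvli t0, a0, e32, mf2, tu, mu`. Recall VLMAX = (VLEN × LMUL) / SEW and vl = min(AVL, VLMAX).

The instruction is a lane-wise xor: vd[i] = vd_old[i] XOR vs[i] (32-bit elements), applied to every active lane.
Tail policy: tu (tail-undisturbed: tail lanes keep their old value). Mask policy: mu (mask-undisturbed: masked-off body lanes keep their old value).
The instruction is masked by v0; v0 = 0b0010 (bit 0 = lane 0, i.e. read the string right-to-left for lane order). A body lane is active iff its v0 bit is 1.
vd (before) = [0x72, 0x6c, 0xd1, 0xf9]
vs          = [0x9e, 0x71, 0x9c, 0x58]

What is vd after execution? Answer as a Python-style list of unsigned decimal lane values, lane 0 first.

VLMAX = VLEN×LMUL/SEW = 256×1/2/32 = 4
vl ← min(1, 4) = 1
  i=0: mask-off/keep → 114
  i=1: tail/keep → 108
  i=2: tail/keep → 209
  i=3: tail/keep → 249

vd = [114, 108, 209, 249]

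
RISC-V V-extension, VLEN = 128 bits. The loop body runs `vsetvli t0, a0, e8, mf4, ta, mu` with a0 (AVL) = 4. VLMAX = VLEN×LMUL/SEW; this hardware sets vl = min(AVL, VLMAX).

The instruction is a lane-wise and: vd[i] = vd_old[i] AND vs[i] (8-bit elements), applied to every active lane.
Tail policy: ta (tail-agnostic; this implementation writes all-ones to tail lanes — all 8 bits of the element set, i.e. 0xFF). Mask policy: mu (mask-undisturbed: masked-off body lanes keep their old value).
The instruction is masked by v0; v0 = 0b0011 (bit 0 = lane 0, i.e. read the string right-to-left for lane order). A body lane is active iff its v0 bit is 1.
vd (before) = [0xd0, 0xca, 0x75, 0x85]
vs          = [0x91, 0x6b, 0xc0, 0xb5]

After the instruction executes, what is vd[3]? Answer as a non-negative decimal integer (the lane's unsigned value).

vd[3] = 133

VLMAX = VLEN×LMUL/SEW = 128×1/4/8 = 4
vl = min(AVL, VLMAX) = min(4, 4) = 4
[0] and(0xd0,0x91) = 0x90
[1] and(0xca,0x6b) = 0x4a
[2] mask-off/keep = 0x75
[3] mask-off/keep = 0x85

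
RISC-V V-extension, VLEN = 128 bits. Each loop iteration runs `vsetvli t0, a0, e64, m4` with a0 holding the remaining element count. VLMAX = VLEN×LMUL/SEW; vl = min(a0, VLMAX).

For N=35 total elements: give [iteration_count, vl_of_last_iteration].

[iterations, last_vl] = [5, 3]

lanes per group: 128·4/64 = 8
N=35: ⌈35/8⌉ = 5 iters; last vl = 35 − 4×8 = 3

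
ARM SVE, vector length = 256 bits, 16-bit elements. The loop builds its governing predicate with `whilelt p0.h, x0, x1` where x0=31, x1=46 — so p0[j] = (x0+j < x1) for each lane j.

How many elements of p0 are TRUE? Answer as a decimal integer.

vl = 15

256-bit reg / 16-bit elem → 16 lanes
whilelt: lane j active iff 31+j < 46 → j < 15 → 15 active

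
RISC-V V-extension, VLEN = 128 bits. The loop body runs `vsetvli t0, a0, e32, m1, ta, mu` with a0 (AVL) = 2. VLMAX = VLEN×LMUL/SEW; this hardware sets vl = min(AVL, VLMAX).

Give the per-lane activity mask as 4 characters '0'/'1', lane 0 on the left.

lanes per group: 128·1/32 = 4
vl ← min(2, 4) = 2
bits (lane 0 leftmost): 1100

predicate = 1100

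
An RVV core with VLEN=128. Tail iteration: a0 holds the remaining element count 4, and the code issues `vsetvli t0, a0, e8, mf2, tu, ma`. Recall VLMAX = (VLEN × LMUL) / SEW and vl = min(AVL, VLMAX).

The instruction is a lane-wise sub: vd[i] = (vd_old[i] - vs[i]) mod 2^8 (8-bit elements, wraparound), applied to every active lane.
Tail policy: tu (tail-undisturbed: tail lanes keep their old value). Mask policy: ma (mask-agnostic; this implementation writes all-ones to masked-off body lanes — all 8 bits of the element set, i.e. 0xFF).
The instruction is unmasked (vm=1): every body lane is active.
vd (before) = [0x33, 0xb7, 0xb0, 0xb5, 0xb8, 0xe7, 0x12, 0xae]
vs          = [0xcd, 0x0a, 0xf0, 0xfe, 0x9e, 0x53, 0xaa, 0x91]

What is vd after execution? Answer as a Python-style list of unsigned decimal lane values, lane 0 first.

vd = [102, 173, 192, 183, 184, 231, 18, 174]

VLMAX = (128 × 1/2) / 8 = 8 lanes
vl = min(AVL, VLMAX) = min(4, 8) = 4
[0] sub(0x33,0xcd) = 0x66
[1] sub(0xb7,0x0a) = 0xad
[2] sub(0xb0,0xf0) = 0xc0
[3] sub(0xb5,0xfe) = 0xb7
[4] tail/keep = 0xb8
[5] tail/keep = 0xe7
[6] tail/keep = 0x12
[7] tail/keep = 0xae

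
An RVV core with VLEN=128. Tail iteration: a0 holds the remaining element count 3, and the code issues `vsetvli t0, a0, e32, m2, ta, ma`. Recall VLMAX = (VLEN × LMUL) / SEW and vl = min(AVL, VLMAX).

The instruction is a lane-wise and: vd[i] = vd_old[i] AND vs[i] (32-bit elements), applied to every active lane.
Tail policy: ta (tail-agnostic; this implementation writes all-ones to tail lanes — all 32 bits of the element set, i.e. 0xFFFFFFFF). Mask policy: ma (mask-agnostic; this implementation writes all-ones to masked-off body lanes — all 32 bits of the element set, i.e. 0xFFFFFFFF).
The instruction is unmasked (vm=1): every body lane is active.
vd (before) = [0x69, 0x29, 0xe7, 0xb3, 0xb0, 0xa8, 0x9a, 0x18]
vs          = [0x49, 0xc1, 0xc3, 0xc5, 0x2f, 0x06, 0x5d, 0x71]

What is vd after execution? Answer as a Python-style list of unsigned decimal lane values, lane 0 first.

vd = [73, 1, 195, 4294967295, 4294967295, 4294967295, 4294967295, 4294967295]

lanes per group: 128·2/32 = 8
vl = min(AVL, VLMAX) = min(3, 8) = 3
[0] and(0x69,0x49) = 0x49
[1] and(0x29,0xc1) = 0x01
[2] and(0xe7,0xc3) = 0xc3
[3] tail/ones = 0xffffffff
[4] tail/ones = 0xffffffff
[5] tail/ones = 0xffffffff
[6] tail/ones = 0xffffffff
[7] tail/ones = 0xffffffff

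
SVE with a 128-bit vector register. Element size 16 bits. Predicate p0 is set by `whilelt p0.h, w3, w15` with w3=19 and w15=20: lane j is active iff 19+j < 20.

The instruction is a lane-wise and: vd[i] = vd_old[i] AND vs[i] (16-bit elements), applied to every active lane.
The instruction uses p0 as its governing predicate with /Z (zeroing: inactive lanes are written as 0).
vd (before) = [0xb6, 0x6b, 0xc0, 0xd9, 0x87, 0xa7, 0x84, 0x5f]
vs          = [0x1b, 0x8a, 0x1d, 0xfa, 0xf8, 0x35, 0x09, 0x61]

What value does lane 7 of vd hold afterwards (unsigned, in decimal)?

vd[7] = 0

register lanes = 128/16 = 8
p0[j] = (19+j < 20); true for j=0..0 → 1 lanes set
[0] and(0xb6,0x1b) = 0x12
[1] tail/zero = 0x00
[2] tail/zero = 0x00
[3] tail/zero = 0x00
[4] tail/zero = 0x00
[5] tail/zero = 0x00
[6] tail/zero = 0x00
[7] tail/zero = 0x00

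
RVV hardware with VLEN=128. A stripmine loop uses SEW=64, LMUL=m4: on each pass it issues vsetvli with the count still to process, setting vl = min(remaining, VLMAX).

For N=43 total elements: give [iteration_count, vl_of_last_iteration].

[iterations, last_vl] = [6, 3]

lanes per group: 128·4/64 = 8
43 elements at 8/iter → 6 passes, remainder 3 on the last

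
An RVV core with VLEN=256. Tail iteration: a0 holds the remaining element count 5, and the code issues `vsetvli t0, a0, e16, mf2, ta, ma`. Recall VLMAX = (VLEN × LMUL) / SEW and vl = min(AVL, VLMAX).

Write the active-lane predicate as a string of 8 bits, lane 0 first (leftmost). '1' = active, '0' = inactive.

predicate = 11111000

lanes per group: 256·1/2/16 = 8
vl = min(AVL, VLMAX) = min(5, 8) = 5
bits (lane 0 leftmost): 11111000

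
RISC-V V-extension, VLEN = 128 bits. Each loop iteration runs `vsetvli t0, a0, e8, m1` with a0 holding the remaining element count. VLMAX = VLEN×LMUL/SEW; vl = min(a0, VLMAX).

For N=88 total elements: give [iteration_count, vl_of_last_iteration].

VLMAX = VLEN×LMUL/SEW = 128×1/8 = 16
88 elements at 16/iter → 6 passes, remainder 8 on the last

[iterations, last_vl] = [6, 8]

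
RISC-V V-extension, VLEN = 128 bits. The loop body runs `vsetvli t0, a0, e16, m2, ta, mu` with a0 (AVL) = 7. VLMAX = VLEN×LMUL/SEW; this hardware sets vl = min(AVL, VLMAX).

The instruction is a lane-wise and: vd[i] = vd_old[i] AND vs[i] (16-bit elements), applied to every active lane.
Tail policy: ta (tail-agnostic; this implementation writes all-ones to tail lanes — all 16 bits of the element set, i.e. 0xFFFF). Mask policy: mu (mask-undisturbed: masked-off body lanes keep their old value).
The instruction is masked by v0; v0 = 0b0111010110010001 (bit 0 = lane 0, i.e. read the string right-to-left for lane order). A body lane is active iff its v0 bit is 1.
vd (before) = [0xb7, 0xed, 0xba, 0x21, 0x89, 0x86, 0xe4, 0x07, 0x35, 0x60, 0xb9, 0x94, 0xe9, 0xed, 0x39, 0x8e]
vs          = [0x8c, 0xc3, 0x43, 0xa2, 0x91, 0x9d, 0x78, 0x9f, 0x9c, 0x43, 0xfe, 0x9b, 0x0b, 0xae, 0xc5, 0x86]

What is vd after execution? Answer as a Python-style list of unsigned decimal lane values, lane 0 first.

VLMAX = VLEN×LMUL/SEW = 128×2/16 = 16
vl ← min(7, 16) = 7
lane  0: and(0xb7,0x8c) ⇒ 0x84
lane  1: mask-off/keep ⇒ 0xed
lane  2: mask-off/keep ⇒ 0xba
lane  3: mask-off/keep ⇒ 0x21
lane  4: and(0x89,0x91) ⇒ 0x81
lane  5: mask-off/keep ⇒ 0x86
lane  6: mask-off/keep ⇒ 0xe4
lane  7: tail/ones ⇒ 0xffff
lane  8: tail/ones ⇒ 0xffff
lane  9: tail/ones ⇒ 0xffff
lane 10: tail/ones ⇒ 0xffff
lane 11: tail/ones ⇒ 0xffff
lane 12: tail/ones ⇒ 0xffff
lane 13: tail/ones ⇒ 0xffff
lane 14: tail/ones ⇒ 0xffff
lane 15: tail/ones ⇒ 0xffff

vd = [132, 237, 186, 33, 129, 134, 228, 65535, 65535, 65535, 65535, 65535, 65535, 65535, 65535, 65535]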